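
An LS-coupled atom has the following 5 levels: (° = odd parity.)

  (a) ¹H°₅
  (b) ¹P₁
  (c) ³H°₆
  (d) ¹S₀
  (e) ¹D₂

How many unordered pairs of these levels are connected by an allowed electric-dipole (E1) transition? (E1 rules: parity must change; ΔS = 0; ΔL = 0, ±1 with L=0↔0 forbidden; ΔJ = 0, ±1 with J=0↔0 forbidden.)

0

(a)–(b): forbidden (ΔL, ΔJ).
(a)–(c): forbidden (parity, ΔS).
(a)–(d): forbidden (ΔL, ΔJ).
(a)–(e): forbidden (ΔL, ΔJ).
(b)–(c): forbidden (ΔS, ΔL, ΔJ).
(b)–(d): forbidden (parity).
(b)–(e): forbidden (parity).
(c)–(d): forbidden (ΔS, ΔL, ΔJ).
(c)–(e): forbidden (ΔS, ΔL, ΔJ).
(d)–(e): forbidden (parity, ΔL, ΔJ).
Allowed pairs: 0 of 10.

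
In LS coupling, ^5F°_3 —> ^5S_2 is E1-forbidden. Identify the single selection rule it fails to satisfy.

the ΔL = 0, ±1 rule

Parity must change: odd → even — ok.
ΔS = 0: S: 2 → 2 — ok.
ΔL = 0, ±1 (not L=0↔0): L: 3 → 0, ΔL = -3 — fails.
ΔJ = 0, ±1 (not J=0↔0): J: 3 → 2, ΔJ = -1 — ok.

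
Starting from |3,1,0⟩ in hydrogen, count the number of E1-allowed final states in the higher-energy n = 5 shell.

E1 requires Δl = ±1, so l_f ∈ {0, 2}; with 0 ≤ l_f ≤ n_f−1 = 4, the allowed l_f values are {0, 2}.
For l_f = 0: m_f ∈ {m_i−1, m_i, m_i+1} ∩ [−0, 0] = {0} → 1 state.
For l_f = 2: m_f ∈ {m_i−1, m_i, m_i+1} ∩ [−2, 2] = {-1, 0, 1} → 3 states.
Total: 4.

4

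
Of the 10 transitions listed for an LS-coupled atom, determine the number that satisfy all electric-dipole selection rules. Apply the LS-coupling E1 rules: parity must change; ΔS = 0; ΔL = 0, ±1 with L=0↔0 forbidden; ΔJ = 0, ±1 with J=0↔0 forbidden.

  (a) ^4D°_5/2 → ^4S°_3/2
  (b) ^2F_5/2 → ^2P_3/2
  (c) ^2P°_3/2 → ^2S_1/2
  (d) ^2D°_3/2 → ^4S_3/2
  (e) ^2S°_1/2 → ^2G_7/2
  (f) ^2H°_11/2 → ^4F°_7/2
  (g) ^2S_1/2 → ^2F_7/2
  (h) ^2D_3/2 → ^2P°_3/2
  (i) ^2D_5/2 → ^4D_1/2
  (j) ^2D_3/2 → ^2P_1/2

2

(a) forbidden (parity, ΔL fail)
(b) forbidden (parity, ΔL fail)
(c) allowed
(d) forbidden (ΔS, ΔL fail)
(e) forbidden (ΔL, ΔJ fail)
(f) forbidden (parity, ΔS, ΔL, ΔJ fail)
(g) forbidden (parity, ΔL, ΔJ fail)
(h) allowed
(i) forbidden (parity, ΔS, ΔJ fail)
(j) forbidden (parity fails)
Total allowed: 2 of 10.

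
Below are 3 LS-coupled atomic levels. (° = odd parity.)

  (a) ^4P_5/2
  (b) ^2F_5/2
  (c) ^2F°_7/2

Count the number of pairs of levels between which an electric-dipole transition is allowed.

(a)–(b): forbidden (parity, ΔS, ΔL).
(a)–(c): forbidden (ΔS, ΔL).
(b)–(c): allowed.
Allowed pairs: 1 of 3.

1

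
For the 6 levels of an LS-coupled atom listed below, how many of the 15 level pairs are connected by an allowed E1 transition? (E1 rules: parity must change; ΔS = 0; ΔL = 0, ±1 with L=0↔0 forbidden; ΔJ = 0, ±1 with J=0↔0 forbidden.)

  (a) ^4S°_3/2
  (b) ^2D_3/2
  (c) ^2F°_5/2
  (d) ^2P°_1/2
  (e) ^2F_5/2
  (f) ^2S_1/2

(a)–(b): forbidden (ΔS, ΔL).
(a)–(c): forbidden (parity, ΔS, ΔL).
(a)–(d): forbidden (parity, ΔS).
(a)–(e): forbidden (ΔS, ΔL).
(a)–(f): forbidden (ΔS, ΔL).
(b)–(c): allowed.
(b)–(d): allowed.
(b)–(e): forbidden (parity).
(b)–(f): forbidden (parity, ΔL).
(c)–(d): forbidden (parity, ΔL, ΔJ).
(c)–(e): allowed.
(c)–(f): forbidden (ΔL, ΔJ).
(d)–(e): forbidden (ΔL, ΔJ).
(d)–(f): allowed.
(e)–(f): forbidden (parity, ΔL, ΔJ).
Allowed pairs: 4 of 15.

4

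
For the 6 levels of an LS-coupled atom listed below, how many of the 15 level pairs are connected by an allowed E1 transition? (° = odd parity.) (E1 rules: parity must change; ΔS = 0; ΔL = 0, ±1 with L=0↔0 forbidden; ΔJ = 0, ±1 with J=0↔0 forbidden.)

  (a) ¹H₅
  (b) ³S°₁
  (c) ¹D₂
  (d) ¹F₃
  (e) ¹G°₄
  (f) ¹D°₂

(a)–(b): forbidden (ΔS, ΔL, ΔJ).
(a)–(c): forbidden (parity, ΔL, ΔJ).
(a)–(d): forbidden (parity, ΔL, ΔJ).
(a)–(e): allowed.
(a)–(f): forbidden (ΔL, ΔJ).
(b)–(c): forbidden (ΔS, ΔL).
(b)–(d): forbidden (ΔS, ΔL, ΔJ).
(b)–(e): forbidden (parity, ΔS, ΔL, ΔJ).
(b)–(f): forbidden (parity, ΔS, ΔL).
(c)–(d): forbidden (parity).
(c)–(e): forbidden (ΔL, ΔJ).
(c)–(f): allowed.
(d)–(e): allowed.
(d)–(f): allowed.
(e)–(f): forbidden (parity, ΔL, ΔJ).
Allowed pairs: 4 of 15.

4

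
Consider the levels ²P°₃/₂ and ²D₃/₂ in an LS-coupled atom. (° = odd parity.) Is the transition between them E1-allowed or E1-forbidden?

allowed

Parity must change: odd → even — passes.
ΔS = 0: S: 1/2 → 1/2 — passes.
ΔL = 0, ±1 (not L=0↔0): L: 1 → 2, ΔL = +1 — passes.
ΔJ = 0, ±1 (not J=0↔0): J: 3/2 → 3/2, ΔJ = +0 — passes.
All four E1 rules are satisfied.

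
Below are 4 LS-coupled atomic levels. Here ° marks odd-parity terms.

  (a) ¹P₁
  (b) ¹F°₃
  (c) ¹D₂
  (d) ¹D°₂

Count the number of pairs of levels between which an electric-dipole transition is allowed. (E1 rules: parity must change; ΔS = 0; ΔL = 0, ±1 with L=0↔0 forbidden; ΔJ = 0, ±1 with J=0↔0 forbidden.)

(a)–(b): forbidden (ΔL, ΔJ).
(a)–(c): forbidden (parity).
(a)–(d): allowed.
(b)–(c): allowed.
(b)–(d): forbidden (parity).
(c)–(d): allowed.
Allowed pairs: 3 of 6.

3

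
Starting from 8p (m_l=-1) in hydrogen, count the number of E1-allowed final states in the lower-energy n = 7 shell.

4

E1 requires Δl = ±1, so l_f ∈ {0, 2}; with 0 ≤ l_f ≤ n_f−1 = 6, the allowed l_f values are {0, 2}.
For l_f = 0: m_f ∈ {m_i−1, m_i, m_i+1} ∩ [−0, 0] = {0} → 1 state.
For l_f = 2: m_f ∈ {m_i−1, m_i, m_i+1} ∩ [−2, 2] = {-2, -1, 0} → 3 states.
Total: 4.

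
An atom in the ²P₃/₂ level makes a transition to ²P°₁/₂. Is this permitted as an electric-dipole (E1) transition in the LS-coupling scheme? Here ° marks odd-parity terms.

Parity must change: even → odd — satisfied.
ΔS = 0: S: 1/2 → 1/2 — satisfied.
ΔL = 0, ±1 (not L=0↔0): L: 1 → 1, ΔL = +0 — satisfied.
ΔJ = 0, ±1 (not J=0↔0): J: 3/2 → 1/2, ΔJ = -1 — satisfied.
All four E1 rules are satisfied.

allowed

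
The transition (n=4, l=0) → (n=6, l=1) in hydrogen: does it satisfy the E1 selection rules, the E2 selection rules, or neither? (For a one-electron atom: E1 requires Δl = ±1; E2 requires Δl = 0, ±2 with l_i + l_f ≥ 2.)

Δl = 1 − 0 = +1; l_i + l_f = 1.
E1 (Δl = ±1): satisfied.
E2 (Δl = 0,±2, l_i+l_f ≥ 2): not satisfied.

E1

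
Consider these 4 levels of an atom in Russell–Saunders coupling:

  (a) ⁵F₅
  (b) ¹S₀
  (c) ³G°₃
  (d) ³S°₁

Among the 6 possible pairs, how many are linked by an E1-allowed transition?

(a)–(b): forbidden (parity, ΔS, ΔL, ΔJ).
(a)–(c): forbidden (ΔS, ΔJ).
(a)–(d): forbidden (ΔS, ΔL, ΔJ).
(b)–(c): forbidden (ΔS, ΔL, ΔJ).
(b)–(d): forbidden (ΔS, ΔL).
(c)–(d): forbidden (parity, ΔL, ΔJ).
Allowed pairs: 0 of 6.

0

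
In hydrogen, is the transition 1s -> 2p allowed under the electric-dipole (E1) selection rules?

Initial l = 0, final l = 1, so Δl = +1. E1 requires Δl = ±1: ✓.
All E1 selection rules are satisfied.

allowed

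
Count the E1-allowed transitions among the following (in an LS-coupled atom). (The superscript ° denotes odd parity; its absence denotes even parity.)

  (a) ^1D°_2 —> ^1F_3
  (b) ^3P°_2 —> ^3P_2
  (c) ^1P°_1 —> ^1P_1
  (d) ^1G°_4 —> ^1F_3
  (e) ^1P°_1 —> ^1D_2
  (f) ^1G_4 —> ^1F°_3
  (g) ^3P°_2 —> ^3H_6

6

(a) allowed
(b) allowed
(c) allowed
(d) allowed
(e) allowed
(f) allowed
(g) forbidden (ΔL, ΔJ fail)
Total allowed: 6 of 7.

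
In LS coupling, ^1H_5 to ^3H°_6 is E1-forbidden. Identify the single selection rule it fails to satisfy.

Parity must change: even → odd — ok.
ΔS = 0: S: 0 → 1 — fails.
ΔL = 0, ±1 (not L=0↔0): L: 5 → 5, ΔL = +0 — ok.
ΔJ = 0, ±1 (not J=0↔0): J: 5 → 6, ΔJ = +1 — ok.

the ΔS = 0 rule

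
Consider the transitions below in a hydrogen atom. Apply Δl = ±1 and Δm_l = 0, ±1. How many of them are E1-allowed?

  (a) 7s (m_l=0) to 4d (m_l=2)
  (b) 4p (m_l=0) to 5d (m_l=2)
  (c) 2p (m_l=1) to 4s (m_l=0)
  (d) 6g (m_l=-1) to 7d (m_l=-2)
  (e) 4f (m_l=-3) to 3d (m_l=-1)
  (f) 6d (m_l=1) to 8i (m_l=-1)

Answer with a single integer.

1

(a) forbidden — Δl = +2 (E1 requires Δl = ±1); Δm_l = +2 (E1 requires Δm_l = 0, ±1)
(b) forbidden — Δm_l = +2 (E1 requires Δm_l = 0, ±1)
(c) allowed
(d) forbidden — Δl = -2 (E1 requires Δl = ±1)
(e) forbidden — Δm_l = +2 (E1 requires Δm_l = 0, ±1)
(f) forbidden — Δl = +4 (E1 requires Δl = ±1); Δm_l = -2 (E1 requires Δm_l = 0, ±1)
Total allowed: 1 of 6.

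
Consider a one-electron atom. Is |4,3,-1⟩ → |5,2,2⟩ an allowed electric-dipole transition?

Initial l = 3, final l = 2, so Δl = -1. E1 requires Δl = ±1: satisfied.
m_l: -1 → 2 (Δm_l = +3). |Δm_l| ≤ 1 violated.
The transition is electric-dipole forbidden.

forbidden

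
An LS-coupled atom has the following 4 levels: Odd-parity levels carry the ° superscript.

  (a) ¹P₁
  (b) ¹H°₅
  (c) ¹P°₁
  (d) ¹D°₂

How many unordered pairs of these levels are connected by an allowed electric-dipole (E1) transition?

(a)–(b): forbidden (ΔL, ΔJ).
(a)–(c): allowed.
(a)–(d): allowed.
(b)–(c): forbidden (parity, ΔL, ΔJ).
(b)–(d): forbidden (parity, ΔL, ΔJ).
(c)–(d): forbidden (parity).
Allowed pairs: 2 of 6.

2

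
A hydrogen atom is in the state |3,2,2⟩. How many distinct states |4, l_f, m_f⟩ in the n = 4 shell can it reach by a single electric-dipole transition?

4

E1 requires Δl = ±1, so l_f ∈ {1, 3}; with 0 ≤ l_f ≤ n_f−1 = 3, the allowed l_f values are {1, 3}.
For l_f = 1: m_f ∈ {m_i−1, m_i, m_i+1} ∩ [−1, 1] = {1} → 1 state.
For l_f = 3: m_f ∈ {m_i−1, m_i, m_i+1} ∩ [−3, 3] = {1, 2, 3} → 3 states.
Total: 4.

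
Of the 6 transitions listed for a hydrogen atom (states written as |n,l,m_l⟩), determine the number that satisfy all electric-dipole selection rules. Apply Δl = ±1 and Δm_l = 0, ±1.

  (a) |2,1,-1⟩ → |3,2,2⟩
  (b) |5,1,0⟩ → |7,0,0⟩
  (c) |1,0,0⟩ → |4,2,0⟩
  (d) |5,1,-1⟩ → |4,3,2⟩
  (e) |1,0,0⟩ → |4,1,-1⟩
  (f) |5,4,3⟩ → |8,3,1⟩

(a) forbidden — Δm_l = +3 (E1 requires Δm_l = 0, ±1)
(b) allowed
(c) forbidden — Δl = +2 (E1 requires Δl = ±1)
(d) forbidden — Δl = +2 (E1 requires Δl = ±1); Δm_l = +3 (E1 requires Δm_l = 0, ±1)
(e) allowed
(f) forbidden — Δm_l = -2 (E1 requires Δm_l = 0, ±1)
Total allowed: 2 of 6.

2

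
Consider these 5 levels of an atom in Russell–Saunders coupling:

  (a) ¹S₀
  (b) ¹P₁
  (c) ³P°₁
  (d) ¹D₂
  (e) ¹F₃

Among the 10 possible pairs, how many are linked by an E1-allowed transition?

0

(a)–(b): forbidden (parity).
(a)–(c): forbidden (ΔS).
(a)–(d): forbidden (parity, ΔL, ΔJ).
(a)–(e): forbidden (parity, ΔL, ΔJ).
(b)–(c): forbidden (ΔS).
(b)–(d): forbidden (parity).
(b)–(e): forbidden (parity, ΔL, ΔJ).
(c)–(d): forbidden (ΔS).
(c)–(e): forbidden (ΔS, ΔL, ΔJ).
(d)–(e): forbidden (parity).
Allowed pairs: 0 of 10.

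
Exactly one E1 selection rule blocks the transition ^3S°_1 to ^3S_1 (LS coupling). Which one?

Parity must change: odd → even — ok.
ΔS = 0: S: 1 → 1 — ok.
ΔL = 0, ±1 (not L=0↔0): L: 0 → 0, ΔL = +0 — fails.
ΔJ = 0, ±1 (not J=0↔0): J: 1 → 1, ΔJ = +0 — ok.

the L=0 ↔ L=0 exclusion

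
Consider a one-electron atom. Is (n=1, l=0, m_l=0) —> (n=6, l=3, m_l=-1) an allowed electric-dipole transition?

forbidden

l: 0 → 3 (Δl = +3). Δl = ±1 fails.
m_l: 0 → -1 (Δm_l = -1). |Δm_l| ≤ 1 passes.
The transition is electric-dipole forbidden.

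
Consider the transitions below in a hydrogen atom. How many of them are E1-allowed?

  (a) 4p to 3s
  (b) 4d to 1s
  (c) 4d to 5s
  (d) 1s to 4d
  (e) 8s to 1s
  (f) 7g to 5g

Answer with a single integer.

(a) allowed
(b) forbidden — Δl = -2 (E1 requires Δl = ±1)
(c) forbidden — Δl = -2 (E1 requires Δl = ±1)
(d) forbidden — Δl = +2 (E1 requires Δl = ±1)
(e) forbidden — Δl = +0 (E1 requires Δl = ±1)
(f) forbidden — Δl = +0 (E1 requires Δl = ±1)
Total allowed: 1 of 6.

1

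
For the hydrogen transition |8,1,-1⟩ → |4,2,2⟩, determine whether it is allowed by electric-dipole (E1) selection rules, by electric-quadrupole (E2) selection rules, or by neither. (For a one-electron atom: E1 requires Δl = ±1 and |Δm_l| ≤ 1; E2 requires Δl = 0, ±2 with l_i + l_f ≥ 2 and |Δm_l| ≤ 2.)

Δl = 2 − 1 = +1; l_i + l_f = 3.
Δm_l = +3.
E1 (Δl = ±1, |Δm_l| ≤ 1): not satisfied.
E2 (Δl = 0,±2, l_i+l_f ≥ 2, |Δm_l| ≤ 2): not satisfied.

neither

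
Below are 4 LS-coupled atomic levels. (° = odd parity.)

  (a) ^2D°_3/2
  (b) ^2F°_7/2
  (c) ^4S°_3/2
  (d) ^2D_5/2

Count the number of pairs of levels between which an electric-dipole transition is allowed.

2

(a)–(b): forbidden (parity, ΔJ).
(a)–(c): forbidden (parity, ΔS, ΔL).
(a)–(d): allowed.
(b)–(c): forbidden (parity, ΔS, ΔL, ΔJ).
(b)–(d): allowed.
(c)–(d): forbidden (ΔS, ΔL).
Allowed pairs: 2 of 6.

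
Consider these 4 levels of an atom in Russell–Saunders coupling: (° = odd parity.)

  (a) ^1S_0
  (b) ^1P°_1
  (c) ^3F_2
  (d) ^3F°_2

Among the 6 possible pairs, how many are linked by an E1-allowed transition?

(a)–(b): allowed.
(a)–(c): forbidden (parity, ΔS, ΔL, ΔJ).
(a)–(d): forbidden (ΔS, ΔL, ΔJ).
(b)–(c): forbidden (ΔS, ΔL).
(b)–(d): forbidden (parity, ΔS, ΔL).
(c)–(d): allowed.
Allowed pairs: 2 of 6.

2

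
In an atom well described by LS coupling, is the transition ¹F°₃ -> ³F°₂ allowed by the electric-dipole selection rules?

ΔS = 0: S: 0 → 1 — violated.
ΔL = 0, ±1 (not L=0↔0): L: 3 → 3, ΔL = +0 — satisfied.
Parity must change: odd → odd — violated.
ΔJ = 0, ±1 (not J=0↔0): J: 3 → 2, ΔJ = -1 — satisfied.
Rule(s) violated: parity, ΔS.

forbidden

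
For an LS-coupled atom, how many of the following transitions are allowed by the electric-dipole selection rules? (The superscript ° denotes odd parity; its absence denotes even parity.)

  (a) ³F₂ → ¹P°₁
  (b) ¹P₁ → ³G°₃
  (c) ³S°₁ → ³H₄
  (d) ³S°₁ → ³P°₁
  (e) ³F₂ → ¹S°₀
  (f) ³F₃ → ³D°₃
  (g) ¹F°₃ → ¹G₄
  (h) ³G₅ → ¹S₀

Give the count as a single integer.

(a) forbidden (ΔS, ΔL fail)
(b) forbidden (ΔS, ΔL, ΔJ fail)
(c) forbidden (ΔL, ΔJ fail)
(d) forbidden (parity fails)
(e) forbidden (ΔS, ΔL, ΔJ fail)
(f) allowed
(g) allowed
(h) forbidden (parity, ΔS, ΔL, ΔJ fail)
Total allowed: 2 of 8.

2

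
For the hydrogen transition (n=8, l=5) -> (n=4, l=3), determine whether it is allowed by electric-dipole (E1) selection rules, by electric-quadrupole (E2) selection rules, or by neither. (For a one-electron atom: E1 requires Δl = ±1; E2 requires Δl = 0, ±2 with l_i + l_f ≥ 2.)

E2

Δl = 3 − 5 = -2; l_i + l_f = 8.
E1 (Δl = ±1): not satisfied.
E2 (Δl = 0,±2, l_i+l_f ≥ 2): satisfied.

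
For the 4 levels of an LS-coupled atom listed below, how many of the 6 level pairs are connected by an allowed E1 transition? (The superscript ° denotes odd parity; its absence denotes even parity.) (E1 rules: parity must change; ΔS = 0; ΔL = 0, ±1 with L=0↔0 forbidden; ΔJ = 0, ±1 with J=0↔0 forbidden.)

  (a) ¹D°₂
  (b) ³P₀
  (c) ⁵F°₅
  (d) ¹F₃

1

(a)–(b): forbidden (ΔS, ΔJ).
(a)–(c): forbidden (parity, ΔS, ΔJ).
(a)–(d): allowed.
(b)–(c): forbidden (ΔS, ΔL, ΔJ).
(b)–(d): forbidden (parity, ΔS, ΔL, ΔJ).
(c)–(d): forbidden (ΔS, ΔJ).
Allowed pairs: 1 of 6.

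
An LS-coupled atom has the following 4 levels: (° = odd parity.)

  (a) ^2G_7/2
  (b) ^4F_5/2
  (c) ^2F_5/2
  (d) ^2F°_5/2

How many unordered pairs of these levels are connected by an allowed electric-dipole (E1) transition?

2

(a)–(b): forbidden (parity, ΔS).
(a)–(c): forbidden (parity).
(a)–(d): allowed.
(b)–(c): forbidden (parity, ΔS).
(b)–(d): forbidden (ΔS).
(c)–(d): allowed.
Allowed pairs: 2 of 6.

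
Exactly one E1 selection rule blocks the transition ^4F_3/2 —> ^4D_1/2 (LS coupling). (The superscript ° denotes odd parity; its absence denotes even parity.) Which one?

parity

Reading off the term symbols: S 3/2→3/2, L 3→2, J 3/2→1/2, parity even→even.
Parity must change: even → even — violated.
ΔL = 0, ±1 (not L=0↔0): L: 3 → 2, ΔL = -1 — satisfied.
ΔJ = 0, ±1 (not J=0↔0): J: 3/2 → 1/2, ΔJ = -1 — satisfied.
ΔS = 0: S: 3/2 → 3/2 — satisfied.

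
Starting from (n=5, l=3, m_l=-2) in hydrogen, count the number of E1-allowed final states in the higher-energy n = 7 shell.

E1 requires Δl = ±1, so l_f ∈ {2, 4}; with 0 ≤ l_f ≤ n_f−1 = 6, the allowed l_f values are {2, 4}.
For l_f = 2: m_f ∈ {m_i−1, m_i, m_i+1} ∩ [−2, 2] = {-2, -1} → 2 states.
For l_f = 4: m_f ∈ {m_i−1, m_i, m_i+1} ∩ [−4, 4] = {-3, -2, -1} → 3 states.
Total: 5.

5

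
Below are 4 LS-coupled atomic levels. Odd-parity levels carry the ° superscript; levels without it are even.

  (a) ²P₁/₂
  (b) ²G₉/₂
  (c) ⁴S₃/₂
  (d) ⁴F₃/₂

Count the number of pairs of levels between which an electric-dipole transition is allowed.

(a)–(b): forbidden (parity, ΔL, ΔJ).
(a)–(c): forbidden (parity, ΔS).
(a)–(d): forbidden (parity, ΔS, ΔL).
(b)–(c): forbidden (parity, ΔS, ΔL, ΔJ).
(b)–(d): forbidden (parity, ΔS, ΔJ).
(c)–(d): forbidden (parity, ΔL).
Allowed pairs: 0 of 6.

0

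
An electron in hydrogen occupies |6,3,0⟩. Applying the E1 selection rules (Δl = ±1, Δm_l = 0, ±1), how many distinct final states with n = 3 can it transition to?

E1 requires Δl = ±1, so l_f ∈ {2, 4}; with 0 ≤ l_f ≤ n_f−1 = 2, the allowed l_f values are {2}.
For l_f = 2: m_f ∈ {m_i−1, m_i, m_i+1} ∩ [−2, 2] = {-1, 0, 1} → 3 states.
Total: 3.

3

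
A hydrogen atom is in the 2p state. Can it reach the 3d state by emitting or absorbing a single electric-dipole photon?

Initial l = 1, final l = 2, so Δl = +1. E1 requires Δl = ±1: passes.
All E1 selection rules are satisfied.

allowed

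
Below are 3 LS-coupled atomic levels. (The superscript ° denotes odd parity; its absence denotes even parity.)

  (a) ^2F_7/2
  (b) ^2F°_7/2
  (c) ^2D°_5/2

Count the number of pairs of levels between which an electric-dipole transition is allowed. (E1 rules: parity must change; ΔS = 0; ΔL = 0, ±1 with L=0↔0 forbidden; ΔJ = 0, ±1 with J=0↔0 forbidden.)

(a)–(b): allowed.
(a)–(c): allowed.
(b)–(c): forbidden (parity).
Allowed pairs: 2 of 3.

2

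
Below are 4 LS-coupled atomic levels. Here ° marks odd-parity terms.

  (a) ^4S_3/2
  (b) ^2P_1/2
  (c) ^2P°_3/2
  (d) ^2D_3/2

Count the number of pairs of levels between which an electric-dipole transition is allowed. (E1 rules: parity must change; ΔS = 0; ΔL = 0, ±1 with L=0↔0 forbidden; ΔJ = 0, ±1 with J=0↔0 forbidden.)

(a)–(b): forbidden (parity, ΔS).
(a)–(c): forbidden (ΔS).
(a)–(d): forbidden (parity, ΔS, ΔL).
(b)–(c): allowed.
(b)–(d): forbidden (parity).
(c)–(d): allowed.
Allowed pairs: 2 of 6.

2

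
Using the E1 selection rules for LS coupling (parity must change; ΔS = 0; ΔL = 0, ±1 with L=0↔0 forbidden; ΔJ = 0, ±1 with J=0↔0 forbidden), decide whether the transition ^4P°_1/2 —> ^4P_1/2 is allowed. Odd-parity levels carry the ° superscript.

allowed

Initial level: S=3/2, L=1, J=1/2, parity odd. Final level: S=3/2, L=1, J=1/2, parity even.
Parity must change: odd → even — ✓.
ΔS = 0: S: 3/2 → 3/2 — ✓.
ΔL = 0, ±1 (not L=0↔0): L: 1 → 1, ΔL = +0 — ✓.
ΔJ = 0, ±1 (not J=0↔0): J: 1/2 → 1/2, ΔJ = +0 — ✓.
All four E1 rules are satisfied.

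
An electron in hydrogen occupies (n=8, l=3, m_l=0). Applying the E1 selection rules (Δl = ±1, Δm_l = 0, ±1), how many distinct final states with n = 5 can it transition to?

6

E1 requires Δl = ±1, so l_f ∈ {2, 4}; with 0 ≤ l_f ≤ n_f−1 = 4, the allowed l_f values are {2, 4}.
For l_f = 2: m_f ∈ {m_i−1, m_i, m_i+1} ∩ [−2, 2] = {-1, 0, 1} → 3 states.
For l_f = 4: m_f ∈ {m_i−1, m_i, m_i+1} ∩ [−4, 4] = {-1, 0, 1} → 3 states.
Total: 6.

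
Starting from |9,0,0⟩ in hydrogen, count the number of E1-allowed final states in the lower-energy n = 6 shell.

E1 requires Δl = ±1, so l_f ∈ {-1, 1}; with 0 ≤ l_f ≤ n_f−1 = 5, the allowed l_f values are {1}.
For l_f = 1: m_f ∈ {m_i−1, m_i, m_i+1} ∩ [−1, 1] = {-1, 0, 1} → 3 states.
Total: 3.

3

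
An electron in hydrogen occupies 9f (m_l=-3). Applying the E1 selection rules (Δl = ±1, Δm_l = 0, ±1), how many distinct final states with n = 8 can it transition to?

4

E1 requires Δl = ±1, so l_f ∈ {2, 4}; with 0 ≤ l_f ≤ n_f−1 = 7, the allowed l_f values are {2, 4}.
For l_f = 2: m_f ∈ {m_i−1, m_i, m_i+1} ∩ [−2, 2] = {-2} → 1 state.
For l_f = 4: m_f ∈ {m_i−1, m_i, m_i+1} ∩ [−4, 4] = {-4, -3, -2} → 3 states.
Total: 4.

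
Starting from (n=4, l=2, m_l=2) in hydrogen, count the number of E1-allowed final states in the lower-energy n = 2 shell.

E1 requires Δl = ±1, so l_f ∈ {1, 3}; with 0 ≤ l_f ≤ n_f−1 = 1, the allowed l_f values are {1}.
For l_f = 1: m_f ∈ {m_i−1, m_i, m_i+1} ∩ [−1, 1] = {1} → 1 state.
Total: 1.

1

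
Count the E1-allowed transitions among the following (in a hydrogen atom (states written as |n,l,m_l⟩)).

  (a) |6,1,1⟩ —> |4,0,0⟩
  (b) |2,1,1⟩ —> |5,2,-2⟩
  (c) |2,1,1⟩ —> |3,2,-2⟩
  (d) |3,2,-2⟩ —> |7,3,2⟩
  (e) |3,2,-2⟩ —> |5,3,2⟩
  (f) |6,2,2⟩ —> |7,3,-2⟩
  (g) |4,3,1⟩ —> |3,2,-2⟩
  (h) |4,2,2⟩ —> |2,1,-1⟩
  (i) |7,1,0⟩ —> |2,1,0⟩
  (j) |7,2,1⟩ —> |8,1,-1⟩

1

(a) allowed
(b) forbidden — Δm_l = -3 (E1 requires Δm_l = 0, ±1)
(c) forbidden — Δm_l = -3 (E1 requires Δm_l = 0, ±1)
(d) forbidden — Δm_l = +4 (E1 requires Δm_l = 0, ±1)
(e) forbidden — Δm_l = +4 (E1 requires Δm_l = 0, ±1)
(f) forbidden — Δm_l = -4 (E1 requires Δm_l = 0, ±1)
(g) forbidden — Δm_l = -3 (E1 requires Δm_l = 0, ±1)
(h) forbidden — Δm_l = -3 (E1 requires Δm_l = 0, ±1)
(i) forbidden — Δl = +0 (E1 requires Δl = ±1)
(j) forbidden — Δm_l = -2 (E1 requires Δm_l = 0, ±1)
Total allowed: 1 of 10.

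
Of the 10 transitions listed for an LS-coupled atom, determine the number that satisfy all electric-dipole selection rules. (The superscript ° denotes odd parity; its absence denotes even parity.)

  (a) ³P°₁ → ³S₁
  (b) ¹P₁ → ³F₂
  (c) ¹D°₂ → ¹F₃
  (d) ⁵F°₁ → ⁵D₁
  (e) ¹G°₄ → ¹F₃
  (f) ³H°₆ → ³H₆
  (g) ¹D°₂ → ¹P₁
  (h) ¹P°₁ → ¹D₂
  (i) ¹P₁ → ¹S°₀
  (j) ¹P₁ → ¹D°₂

(a) allowed
(b) forbidden (parity, ΔS, ΔL fail)
(c) allowed
(d) allowed
(e) allowed
(f) allowed
(g) allowed
(h) allowed
(i) allowed
(j) allowed
Total allowed: 9 of 10.

9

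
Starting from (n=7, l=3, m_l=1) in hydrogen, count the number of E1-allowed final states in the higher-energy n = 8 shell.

E1 requires Δl = ±1, so l_f ∈ {2, 4}; with 0 ≤ l_f ≤ n_f−1 = 7, the allowed l_f values are {2, 4}.
For l_f = 2: m_f ∈ {m_i−1, m_i, m_i+1} ∩ [−2, 2] = {0, 1, 2} → 3 states.
For l_f = 4: m_f ∈ {m_i−1, m_i, m_i+1} ∩ [−4, 4] = {0, 1, 2} → 3 states.
Total: 6.

6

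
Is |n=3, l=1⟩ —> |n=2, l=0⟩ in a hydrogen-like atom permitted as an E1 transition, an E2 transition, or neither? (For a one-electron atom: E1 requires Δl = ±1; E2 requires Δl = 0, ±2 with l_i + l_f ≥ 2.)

E1

Δl = 0 − 1 = -1; l_i + l_f = 1.
E1 (Δl = ±1): satisfied.
E2 (Δl = 0,±2, l_i+l_f ≥ 2): not satisfied.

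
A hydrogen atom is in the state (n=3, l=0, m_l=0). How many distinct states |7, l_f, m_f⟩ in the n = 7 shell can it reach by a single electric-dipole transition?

3

E1 requires Δl = ±1, so l_f ∈ {-1, 1}; with 0 ≤ l_f ≤ n_f−1 = 6, the allowed l_f values are {1}.
For l_f = 1: m_f ∈ {m_i−1, m_i, m_i+1} ∩ [−1, 1] = {-1, 0, 1} → 3 states.
Total: 3.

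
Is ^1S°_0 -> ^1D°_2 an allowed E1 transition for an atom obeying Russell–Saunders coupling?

ΔL = 0, ±1 (not L=0↔0): L: 0 → 2, ΔL = +2 — fails.
ΔS = 0: S: 0 → 0 — ok.
ΔJ = 0, ±1 (not J=0↔0): J: 0 → 2, ΔJ = +2 — fails.
Parity must change: odd → odd — fails.
Rule(s) violated: parity, ΔL, ΔJ.

forbidden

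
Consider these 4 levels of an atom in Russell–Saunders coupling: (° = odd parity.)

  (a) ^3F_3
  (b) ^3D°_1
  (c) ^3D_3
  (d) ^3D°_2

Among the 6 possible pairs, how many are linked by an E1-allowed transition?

(a)–(b): forbidden (ΔJ).
(a)–(c): forbidden (parity).
(a)–(d): allowed.
(b)–(c): forbidden (ΔJ).
(b)–(d): forbidden (parity).
(c)–(d): allowed.
Allowed pairs: 2 of 6.

2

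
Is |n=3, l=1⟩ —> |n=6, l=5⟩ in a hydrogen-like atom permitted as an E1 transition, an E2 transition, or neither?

neither

Δl = 5 − 1 = +4; l_i + l_f = 6.
E1 (Δl = ±1): not satisfied.
E2 (Δl = 0,±2, l_i+l_f ≥ 2): not satisfied.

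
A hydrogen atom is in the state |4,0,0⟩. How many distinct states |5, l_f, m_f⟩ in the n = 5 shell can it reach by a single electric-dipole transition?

E1 requires Δl = ±1, so l_f ∈ {-1, 1}; with 0 ≤ l_f ≤ n_f−1 = 4, the allowed l_f values are {1}.
For l_f = 1: m_f ∈ {m_i−1, m_i, m_i+1} ∩ [−1, 1] = {-1, 0, 1} → 3 states.
Total: 3.

3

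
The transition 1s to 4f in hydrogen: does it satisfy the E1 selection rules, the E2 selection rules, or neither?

neither

Δl = 3 − 0 = +3; l_i + l_f = 3.
E1 (Δl = ±1): not satisfied.
E2 (Δl = 0,±2, l_i+l_f ≥ 2): not satisfied.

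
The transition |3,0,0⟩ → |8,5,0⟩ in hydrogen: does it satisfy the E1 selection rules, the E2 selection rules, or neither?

Δl = 5 − 0 = +5; l_i + l_f = 5.
Δm_l = +0.
E1 (Δl = ±1, |Δm_l| ≤ 1): not satisfied.
E2 (Δl = 0,±2, l_i+l_f ≥ 2, |Δm_l| ≤ 2): not satisfied.

neither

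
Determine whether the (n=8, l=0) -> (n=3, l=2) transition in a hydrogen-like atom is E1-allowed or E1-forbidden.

Initial l = 0, final l = 2, so Δl = +2. E1 requires Δl = ±1: fails.
The transition is electric-dipole forbidden.

forbidden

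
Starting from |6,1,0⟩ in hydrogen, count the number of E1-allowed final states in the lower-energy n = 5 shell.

E1 requires Δl = ±1, so l_f ∈ {0, 2}; with 0 ≤ l_f ≤ n_f−1 = 4, the allowed l_f values are {0, 2}.
For l_f = 0: m_f ∈ {m_i−1, m_i, m_i+1} ∩ [−0, 0] = {0} → 1 state.
For l_f = 2: m_f ∈ {m_i−1, m_i, m_i+1} ∩ [−2, 2] = {-1, 0, 1} → 3 states.
Total: 4.

4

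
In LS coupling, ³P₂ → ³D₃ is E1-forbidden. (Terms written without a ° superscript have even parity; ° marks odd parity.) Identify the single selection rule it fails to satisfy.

Initial level: S=1, L=1, J=2, parity even. Final level: S=1, L=2, J=3, parity even.
ΔL = 0, ±1 (not L=0↔0): L: 1 → 2, ΔL = +1 — ✓.
ΔJ = 0, ±1 (not J=0↔0): J: 2 → 3, ΔJ = +1 — ✓.
ΔS = 0: S: 1 → 1 — ✓.
Parity must change: even → even — ✗.

parity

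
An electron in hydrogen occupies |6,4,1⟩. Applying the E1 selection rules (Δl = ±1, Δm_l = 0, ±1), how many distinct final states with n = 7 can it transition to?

6

E1 requires Δl = ±1, so l_f ∈ {3, 5}; with 0 ≤ l_f ≤ n_f−1 = 6, the allowed l_f values are {3, 5}.
For l_f = 3: m_f ∈ {m_i−1, m_i, m_i+1} ∩ [−3, 3] = {0, 1, 2} → 3 states.
For l_f = 5: m_f ∈ {m_i−1, m_i, m_i+1} ∩ [−5, 5] = {0, 1, 2} → 3 states.
Total: 6.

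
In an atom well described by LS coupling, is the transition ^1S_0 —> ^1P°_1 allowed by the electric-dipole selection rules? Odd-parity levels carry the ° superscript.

Initial level: S=0, L=0, J=0, parity even. Final level: S=0, L=1, J=1, parity odd.
ΔJ = 0, ±1 (not J=0↔0): J: 0 → 1, ΔJ = +1 — ✓.
ΔS = 0: S: 0 → 0 — ✓.
ΔL = 0, ±1 (not L=0↔0): L: 0 → 1, ΔL = +1 — ✓.
Parity must change: even → odd — ✓.
All four E1 rules are satisfied.

allowed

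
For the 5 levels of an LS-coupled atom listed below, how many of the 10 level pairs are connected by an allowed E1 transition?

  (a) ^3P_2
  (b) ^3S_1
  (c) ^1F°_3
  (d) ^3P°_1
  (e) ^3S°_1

(a)–(b): forbidden (parity).
(a)–(c): forbidden (ΔS, ΔL).
(a)–(d): allowed.
(a)–(e): allowed.
(b)–(c): forbidden (ΔS, ΔL, ΔJ).
(b)–(d): allowed.
(b)–(e): forbidden (ΔL).
(c)–(d): forbidden (parity, ΔS, ΔL, ΔJ).
(c)–(e): forbidden (parity, ΔS, ΔL, ΔJ).
(d)–(e): forbidden (parity).
Allowed pairs: 3 of 10.

3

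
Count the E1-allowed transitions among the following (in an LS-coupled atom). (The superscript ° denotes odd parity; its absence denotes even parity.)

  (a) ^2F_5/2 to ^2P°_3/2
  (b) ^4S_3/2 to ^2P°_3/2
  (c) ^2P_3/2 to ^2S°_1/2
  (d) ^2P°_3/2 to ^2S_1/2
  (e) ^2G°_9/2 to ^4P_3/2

(a) forbidden (ΔL fails)
(b) forbidden (ΔS fails)
(c) allowed
(d) allowed
(e) forbidden (ΔS, ΔL, ΔJ fail)
Total allowed: 2 of 5.

2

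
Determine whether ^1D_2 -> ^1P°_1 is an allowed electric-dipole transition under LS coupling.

allowed

Parity must change: even → odd — ok.
ΔS = 0: S: 0 → 0 — ok.
ΔJ = 0, ±1 (not J=0↔0): J: 2 → 1, ΔJ = -1 — ok.
ΔL = 0, ±1 (not L=0↔0): L: 2 → 1, ΔL = -1 — ok.
All four E1 rules are satisfied.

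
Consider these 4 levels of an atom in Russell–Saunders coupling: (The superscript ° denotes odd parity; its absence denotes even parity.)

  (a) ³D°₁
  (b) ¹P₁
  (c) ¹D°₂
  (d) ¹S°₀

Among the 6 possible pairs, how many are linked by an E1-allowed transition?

2

(a)–(b): forbidden (ΔS).
(a)–(c): forbidden (parity, ΔS).
(a)–(d): forbidden (parity, ΔS, ΔL).
(b)–(c): allowed.
(b)–(d): allowed.
(c)–(d): forbidden (parity, ΔL, ΔJ).
Allowed pairs: 2 of 6.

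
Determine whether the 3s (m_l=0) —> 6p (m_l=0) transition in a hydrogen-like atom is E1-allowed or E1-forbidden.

Δl = 1 − 0 = +1; the E1 rule Δl = ±1 is passes.
m_l: 0 → 0 (Δm_l = +0). |Δm_l| ≤ 1 passes.
All E1 selection rules are satisfied.

allowed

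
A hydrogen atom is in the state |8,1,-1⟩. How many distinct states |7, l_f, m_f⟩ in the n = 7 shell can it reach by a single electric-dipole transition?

E1 requires Δl = ±1, so l_f ∈ {0, 2}; with 0 ≤ l_f ≤ n_f−1 = 6, the allowed l_f values are {0, 2}.
For l_f = 0: m_f ∈ {m_i−1, m_i, m_i+1} ∩ [−0, 0] = {0} → 1 state.
For l_f = 2: m_f ∈ {m_i−1, m_i, m_i+1} ∩ [−2, 2] = {-2, -1, 0} → 3 states.
Total: 4.

4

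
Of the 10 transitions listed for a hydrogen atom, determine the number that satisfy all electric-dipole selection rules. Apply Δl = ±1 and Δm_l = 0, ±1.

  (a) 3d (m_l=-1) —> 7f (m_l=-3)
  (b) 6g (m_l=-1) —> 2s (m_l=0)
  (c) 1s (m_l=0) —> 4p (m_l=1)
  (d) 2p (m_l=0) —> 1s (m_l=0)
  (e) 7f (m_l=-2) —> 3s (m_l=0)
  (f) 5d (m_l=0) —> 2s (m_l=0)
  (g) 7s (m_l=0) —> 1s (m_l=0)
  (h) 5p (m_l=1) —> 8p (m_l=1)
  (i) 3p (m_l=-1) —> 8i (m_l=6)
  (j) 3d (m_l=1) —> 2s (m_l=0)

(a) forbidden — Δm_l = -2 (E1 requires Δm_l = 0, ±1)
(b) forbidden — Δl = -4 (E1 requires Δl = ±1)
(c) allowed
(d) allowed
(e) forbidden — Δl = -3 (E1 requires Δl = ±1); Δm_l = +2 (E1 requires Δm_l = 0, ±1)
(f) forbidden — Δl = -2 (E1 requires Δl = ±1)
(g) forbidden — Δl = +0 (E1 requires Δl = ±1)
(h) forbidden — Δl = +0 (E1 requires Δl = ±1)
(i) forbidden — Δl = +5 (E1 requires Δl = ±1); Δm_l = +7 (E1 requires Δm_l = 0, ±1)
(j) forbidden — Δl = -2 (E1 requires Δl = ±1)
Total allowed: 2 of 10.

2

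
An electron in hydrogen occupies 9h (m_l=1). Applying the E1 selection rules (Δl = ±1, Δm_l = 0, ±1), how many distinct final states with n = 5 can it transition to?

E1 requires Δl = ±1, so l_f ∈ {4, 6}; with 0 ≤ l_f ≤ n_f−1 = 4, the allowed l_f values are {4}.
For l_f = 4: m_f ∈ {m_i−1, m_i, m_i+1} ∩ [−4, 4] = {0, 1, 2} → 3 states.
Total: 3.

3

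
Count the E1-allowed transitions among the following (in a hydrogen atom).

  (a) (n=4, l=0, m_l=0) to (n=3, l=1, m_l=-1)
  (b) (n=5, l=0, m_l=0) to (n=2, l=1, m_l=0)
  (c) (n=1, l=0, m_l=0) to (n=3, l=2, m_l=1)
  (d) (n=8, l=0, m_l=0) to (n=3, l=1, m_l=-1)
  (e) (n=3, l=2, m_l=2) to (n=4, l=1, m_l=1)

4

(a) allowed
(b) allowed
(c) forbidden — Δl = +2 (E1 requires Δl = ±1)
(d) allowed
(e) allowed
Total allowed: 4 of 5.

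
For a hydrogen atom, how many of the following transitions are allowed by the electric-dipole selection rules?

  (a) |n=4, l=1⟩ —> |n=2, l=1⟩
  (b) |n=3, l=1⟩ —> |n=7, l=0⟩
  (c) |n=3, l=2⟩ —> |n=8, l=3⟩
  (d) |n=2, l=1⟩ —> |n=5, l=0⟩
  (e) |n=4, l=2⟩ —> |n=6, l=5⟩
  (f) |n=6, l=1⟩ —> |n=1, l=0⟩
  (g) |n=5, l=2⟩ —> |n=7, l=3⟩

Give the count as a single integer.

5

(a) forbidden — Δl = +0 (E1 requires Δl = ±1)
(b) allowed
(c) allowed
(d) allowed
(e) forbidden — Δl = +3 (E1 requires Δl = ±1)
(f) allowed
(g) allowed
Total allowed: 5 of 7.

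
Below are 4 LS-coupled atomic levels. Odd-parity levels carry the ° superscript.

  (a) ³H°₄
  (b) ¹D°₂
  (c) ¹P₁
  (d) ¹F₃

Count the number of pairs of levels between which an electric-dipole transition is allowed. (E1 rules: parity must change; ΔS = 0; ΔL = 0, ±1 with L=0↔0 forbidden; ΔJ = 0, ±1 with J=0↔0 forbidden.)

2

(a)–(b): forbidden (parity, ΔS, ΔL, ΔJ).
(a)–(c): forbidden (ΔS, ΔL, ΔJ).
(a)–(d): forbidden (ΔS, ΔL).
(b)–(c): allowed.
(b)–(d): allowed.
(c)–(d): forbidden (parity, ΔL, ΔJ).
Allowed pairs: 2 of 6.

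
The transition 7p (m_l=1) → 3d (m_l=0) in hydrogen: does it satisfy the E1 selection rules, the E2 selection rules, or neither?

Δl = 2 − 1 = +1; l_i + l_f = 3.
Δm_l = -1.
E1 (Δl = ±1, |Δm_l| ≤ 1): satisfied.
E2 (Δl = 0,±2, l_i+l_f ≥ 2, |Δm_l| ≤ 2): not satisfied.

E1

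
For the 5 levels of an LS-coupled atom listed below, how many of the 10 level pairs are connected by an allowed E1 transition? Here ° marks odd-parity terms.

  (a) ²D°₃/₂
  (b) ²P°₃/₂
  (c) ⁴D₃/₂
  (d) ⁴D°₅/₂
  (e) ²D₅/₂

3

(a)–(b): forbidden (parity).
(a)–(c): forbidden (ΔS).
(a)–(d): forbidden (parity, ΔS).
(a)–(e): allowed.
(b)–(c): forbidden (ΔS).
(b)–(d): forbidden (parity, ΔS).
(b)–(e): allowed.
(c)–(d): allowed.
(c)–(e): forbidden (parity, ΔS).
(d)–(e): forbidden (ΔS).
Allowed pairs: 3 of 10.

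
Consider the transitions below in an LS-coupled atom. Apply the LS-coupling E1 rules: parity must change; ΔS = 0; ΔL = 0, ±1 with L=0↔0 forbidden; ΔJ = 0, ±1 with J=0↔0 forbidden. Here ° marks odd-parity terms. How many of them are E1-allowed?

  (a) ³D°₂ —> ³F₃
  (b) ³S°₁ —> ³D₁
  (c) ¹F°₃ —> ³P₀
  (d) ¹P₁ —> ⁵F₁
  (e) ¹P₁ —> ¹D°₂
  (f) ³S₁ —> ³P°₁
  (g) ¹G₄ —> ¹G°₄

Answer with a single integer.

(a) allowed
(b) forbidden (ΔL fails)
(c) forbidden (ΔS, ΔL, ΔJ fail)
(d) forbidden (parity, ΔS, ΔL fail)
(e) allowed
(f) allowed
(g) allowed
Total allowed: 4 of 7.

4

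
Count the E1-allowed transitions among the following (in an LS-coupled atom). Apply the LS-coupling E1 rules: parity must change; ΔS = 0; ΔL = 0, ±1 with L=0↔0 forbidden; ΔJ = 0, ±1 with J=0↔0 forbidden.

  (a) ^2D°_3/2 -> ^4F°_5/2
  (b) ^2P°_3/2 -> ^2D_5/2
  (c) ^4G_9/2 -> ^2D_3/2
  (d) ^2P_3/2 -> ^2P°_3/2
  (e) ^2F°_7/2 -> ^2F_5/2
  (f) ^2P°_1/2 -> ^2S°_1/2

(a) forbidden (parity, ΔS fail)
(b) allowed
(c) forbidden (parity, ΔS, ΔL, ΔJ fail)
(d) allowed
(e) allowed
(f) forbidden (parity fails)
Total allowed: 3 of 6.

3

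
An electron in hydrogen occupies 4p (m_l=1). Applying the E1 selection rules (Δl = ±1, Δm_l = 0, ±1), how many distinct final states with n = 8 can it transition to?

E1 requires Δl = ±1, so l_f ∈ {0, 2}; with 0 ≤ l_f ≤ n_f−1 = 7, the allowed l_f values are {0, 2}.
For l_f = 0: m_f ∈ {m_i−1, m_i, m_i+1} ∩ [−0, 0] = {0} → 1 state.
For l_f = 2: m_f ∈ {m_i−1, m_i, m_i+1} ∩ [−2, 2] = {0, 1, 2} → 3 states.
Total: 4.

4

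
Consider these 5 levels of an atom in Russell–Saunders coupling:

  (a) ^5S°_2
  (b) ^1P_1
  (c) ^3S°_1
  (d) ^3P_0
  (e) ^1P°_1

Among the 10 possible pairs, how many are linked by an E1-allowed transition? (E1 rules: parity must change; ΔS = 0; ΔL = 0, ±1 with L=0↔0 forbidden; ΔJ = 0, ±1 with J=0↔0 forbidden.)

2

(a)–(b): forbidden (ΔS).
(a)–(c): forbidden (parity, ΔS, ΔL).
(a)–(d): forbidden (ΔS, ΔJ).
(a)–(e): forbidden (parity, ΔS).
(b)–(c): forbidden (ΔS).
(b)–(d): forbidden (parity, ΔS).
(b)–(e): allowed.
(c)–(d): allowed.
(c)–(e): forbidden (parity, ΔS).
(d)–(e): forbidden (ΔS).
Allowed pairs: 2 of 10.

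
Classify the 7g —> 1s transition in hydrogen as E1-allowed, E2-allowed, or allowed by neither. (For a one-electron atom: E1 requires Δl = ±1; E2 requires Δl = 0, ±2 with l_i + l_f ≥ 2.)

neither

Δl = 0 − 4 = -4; l_i + l_f = 4.
E1 (Δl = ±1): not satisfied.
E2 (Δl = 0,±2, l_i+l_f ≥ 2): not satisfied.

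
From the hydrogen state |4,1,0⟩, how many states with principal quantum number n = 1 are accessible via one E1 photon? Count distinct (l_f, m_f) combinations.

E1 requires Δl = ±1, so l_f ∈ {0, 2}; with 0 ≤ l_f ≤ n_f−1 = 0, the allowed l_f values are {0}.
For l_f = 0: m_f ∈ {m_i−1, m_i, m_i+1} ∩ [−0, 0] = {0} → 1 state.
Total: 1.

1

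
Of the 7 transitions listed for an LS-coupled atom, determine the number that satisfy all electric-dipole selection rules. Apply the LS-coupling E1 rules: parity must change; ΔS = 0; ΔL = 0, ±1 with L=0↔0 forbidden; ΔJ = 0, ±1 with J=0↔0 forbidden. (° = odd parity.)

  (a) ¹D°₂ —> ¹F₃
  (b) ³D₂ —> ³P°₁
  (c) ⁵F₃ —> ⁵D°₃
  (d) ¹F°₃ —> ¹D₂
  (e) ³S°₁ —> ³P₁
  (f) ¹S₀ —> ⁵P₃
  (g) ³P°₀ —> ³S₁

(a) allowed
(b) allowed
(c) allowed
(d) allowed
(e) allowed
(f) forbidden (parity, ΔS, ΔJ fail)
(g) allowed
Total allowed: 6 of 7.

6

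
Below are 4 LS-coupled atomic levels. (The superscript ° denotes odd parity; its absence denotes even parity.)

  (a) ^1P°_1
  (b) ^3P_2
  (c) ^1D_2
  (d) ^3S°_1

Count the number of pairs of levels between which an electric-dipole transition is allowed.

(a)–(b): forbidden (ΔS).
(a)–(c): allowed.
(a)–(d): forbidden (parity, ΔS).
(b)–(c): forbidden (parity, ΔS).
(b)–(d): allowed.
(c)–(d): forbidden (ΔS, ΔL).
Allowed pairs: 2 of 6.

2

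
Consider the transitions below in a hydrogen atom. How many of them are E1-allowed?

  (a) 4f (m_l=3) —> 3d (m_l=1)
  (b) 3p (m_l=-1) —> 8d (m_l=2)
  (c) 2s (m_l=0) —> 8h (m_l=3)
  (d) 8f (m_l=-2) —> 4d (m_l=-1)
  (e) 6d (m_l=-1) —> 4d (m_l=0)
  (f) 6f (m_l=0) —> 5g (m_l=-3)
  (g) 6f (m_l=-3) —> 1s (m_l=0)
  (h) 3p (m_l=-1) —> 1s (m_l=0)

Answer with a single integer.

2

(a) forbidden — Δm_l = -2 (E1 requires Δm_l = 0, ±1)
(b) forbidden — Δm_l = +3 (E1 requires Δm_l = 0, ±1)
(c) forbidden — Δl = +5 (E1 requires Δl = ±1); Δm_l = +3 (E1 requires Δm_l = 0, ±1)
(d) allowed
(e) forbidden — Δl = +0 (E1 requires Δl = ±1)
(f) forbidden — Δm_l = -3 (E1 requires Δm_l = 0, ±1)
(g) forbidden — Δl = -3 (E1 requires Δl = ±1); Δm_l = +3 (E1 requires Δm_l = 0, ±1)
(h) allowed
Total allowed: 2 of 8.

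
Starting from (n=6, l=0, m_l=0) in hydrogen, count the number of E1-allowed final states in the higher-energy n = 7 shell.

E1 requires Δl = ±1, so l_f ∈ {-1, 1}; with 0 ≤ l_f ≤ n_f−1 = 6, the allowed l_f values are {1}.
For l_f = 1: m_f ∈ {m_i−1, m_i, m_i+1} ∩ [−1, 1] = {-1, 0, 1} → 3 states.
Total: 3.

3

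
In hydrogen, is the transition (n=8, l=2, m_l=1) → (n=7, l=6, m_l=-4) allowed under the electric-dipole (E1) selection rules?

forbidden

Initial l = 2, final l = 6, so Δl = +4. E1 requires Δl = ±1: ✗.
m_l: 1 → -4 (Δm_l = -5). |Δm_l| ≤ 1 ✗.
The transition is electric-dipole forbidden.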